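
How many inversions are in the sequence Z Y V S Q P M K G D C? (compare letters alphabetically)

55 inversions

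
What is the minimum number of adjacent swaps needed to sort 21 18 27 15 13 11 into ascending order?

Minimum adjacent swaps = number of inversions (each swap of adjacent out-of-order elements removes one inversion and no swap can remove more).
Count inversions — for each element, later elements that are smaller:
21: 18, 15, 13, 11 → 4
18: 15, 13, 11 → 3
27: 15, 13, 11 → 3
15: 13, 11 → 2
13: 11 → 1
11: none → 0
Total inversions: 4 + 3 + 3 + 2 + 1 + 0 = 13

13 swaps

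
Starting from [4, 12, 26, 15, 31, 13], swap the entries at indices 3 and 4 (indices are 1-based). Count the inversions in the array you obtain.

There are 3 inversions.

Positions 3 and 4 hold 26 and 15; after swapping, the array is [4, 12, 15, 26, 31, 13].
Count, for each position, how many later elements it exceeds:
4: 0
12: 0
15: 1
26: 1
31: 1
13: 0
Sum: 0 + 0 + 1 + 1 + 1 + 0 = 3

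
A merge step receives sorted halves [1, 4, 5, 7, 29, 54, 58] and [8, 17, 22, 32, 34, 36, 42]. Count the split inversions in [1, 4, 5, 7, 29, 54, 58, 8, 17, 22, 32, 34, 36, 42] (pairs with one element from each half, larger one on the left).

17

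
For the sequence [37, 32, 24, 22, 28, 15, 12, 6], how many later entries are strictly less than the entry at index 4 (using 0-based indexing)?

The element at index 4 is 28.
Elements after it: 15, 12, 6
Those smaller than 28: 15, 12, 6

3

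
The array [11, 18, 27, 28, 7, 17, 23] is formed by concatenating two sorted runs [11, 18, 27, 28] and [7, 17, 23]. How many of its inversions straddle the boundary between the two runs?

Split inversions: 9

For each element r of the right run, count left-run elements greater than r:
r = 7: 11, 18, 27, 28 → 4
r = 17: 18, 27, 28 → 3
r = 23: 27, 28 → 2
Cross-inversions: 4 + 3 + 2 = 9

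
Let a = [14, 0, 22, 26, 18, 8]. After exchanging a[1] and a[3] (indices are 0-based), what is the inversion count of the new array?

Positions 1 and 3 hold 0 and 26; after swapping, the array is [14, 26, 22, 0, 18, 8].
For each element, count later entries that are smaller:
14 → 0, 8 → 2
26 → 22, 0, 18, 8 → 4
22 → 0, 18, 8 → 3
0 → none → 0
18 → 8 → 1
8 → none → 0
Sum: 2 + 4 + 3 + 0 + 1 + 0 = 10

10 inversions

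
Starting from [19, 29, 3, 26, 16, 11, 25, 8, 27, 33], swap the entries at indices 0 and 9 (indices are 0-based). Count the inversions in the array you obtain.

28 inversions

Positions 0 and 9 hold 19 and 33; after swapping, the array is [33, 29, 3, 26, 16, 11, 25, 8, 27, 19].
Sweep left to right; for each value list the smaller values that follow it:
33 → 29, 3, 26, 16, 11, 25, 8, 27, 19 → 9
29 → 3, 26, 16, 11, 25, 8, 27, 19 → 8
3 → none → 0
26 → 16, 11, 25, 8, 19 → 5
16 → 11, 8 → 2
11 → 8 → 1
25 → 8, 19 → 2
8 → none → 0
27 → 19 → 1
19 → none → 0
Sum: 9 + 8 + 0 + 5 + 2 + 1 + 2 + 0 + 1 + 0 = 28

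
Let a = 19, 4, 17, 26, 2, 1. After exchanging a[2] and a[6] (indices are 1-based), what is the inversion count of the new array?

Inversions: 8

Positions 2 and 6 hold 4 and 1; after swapping, the array is [19, 1, 17, 26, 2, 4].
Element-by-element contributions:
19: 4
1: 0
17: 2
26: 2
2: 0
4: 0
Sum: 4 + 0 + 2 + 2 + 0 + 0 = 8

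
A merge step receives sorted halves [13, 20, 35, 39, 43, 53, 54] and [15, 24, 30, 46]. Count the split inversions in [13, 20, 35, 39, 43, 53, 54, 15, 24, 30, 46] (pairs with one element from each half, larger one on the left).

Take each right-half value and tally the left-half values above it:
r = 15: 20, 35, 39, 43, 53, 54 → 6
r = 24: 35, 39, 43, 53, 54 → 5
r = 30: 35, 39, 43, 53, 54 → 5
r = 46: 53, 54 → 2
Cross-inversions: 6 + 5 + 5 + 2 = 18

18 split inversions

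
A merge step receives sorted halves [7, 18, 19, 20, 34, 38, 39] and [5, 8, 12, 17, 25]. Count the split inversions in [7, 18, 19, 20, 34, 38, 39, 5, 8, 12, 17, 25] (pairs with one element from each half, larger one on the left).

Split inversions: 28

Count, for every r in R, how many entries of L exceed r:
r = 5: 7, 18, 19, 20, 34, 38, 39 → 7
r = 8: 18, 19, 20, 34, 38, 39 → 6
r = 12: 18, 19, 20, 34, 38, 39 → 6
r = 17: 18, 19, 20, 34, 38, 39 → 6
r = 25: 34, 38, 39 → 3
Cross-inversions: 7 + 6 + 6 + 6 + 3 = 28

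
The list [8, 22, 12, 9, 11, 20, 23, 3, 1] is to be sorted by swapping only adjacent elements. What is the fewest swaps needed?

21

The minimum number of adjacent swaps to sort an array equals its inversion count, since every such swap removes exactly one inversion.
Count inversions — for each element, later elements that are smaller:
8: 3, 1 → 2
22: 12, 9, 11, 20, 3, 1 → 6
12: 9, 11, 3, 1 → 4
9: 3, 1 → 2
11: 3, 1 → 2
20: 3, 1 → 2
23: 3, 1 → 2
3: 1 → 1
1: none → 0
Total inversions: 2 + 6 + 4 + 2 + 2 + 2 + 2 + 1 + 0 = 21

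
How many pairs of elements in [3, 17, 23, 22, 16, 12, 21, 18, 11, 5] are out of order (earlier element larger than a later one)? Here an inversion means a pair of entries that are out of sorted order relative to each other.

28 inversions

For each element, count later entries that are smaller:
3: 0
17: 4
23: 7
22: 6
16: 3
12: 2
21: 3
18: 2
11: 1
5: 0
Sum: 0 + 4 + 7 + 6 + 3 + 2 + 3 + 2 + 1 + 0 = 28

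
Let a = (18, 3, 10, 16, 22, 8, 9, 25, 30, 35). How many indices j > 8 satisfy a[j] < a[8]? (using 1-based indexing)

0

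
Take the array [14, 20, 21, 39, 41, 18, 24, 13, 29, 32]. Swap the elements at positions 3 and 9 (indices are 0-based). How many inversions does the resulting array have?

16

Positions 3 and 9 hold 39 and 32; after swapping, the array is [14, 20, 21, 32, 41, 18, 24, 13, 29, 39].
Element-by-element contributions:
14 → 13 → 1
20 → 18, 13 → 2
21 → 18, 13 → 2
32 → 18, 24, 13, 29 → 4
41 → 18, 24, 13, 29, 39 → 5
18 → 13 → 1
24 → 13 → 1
13 → none → 0
29 → none → 0
39 → none → 0
Sum: 1 + 2 + 2 + 4 + 5 + 1 + 1 + 0 + 0 + 0 = 16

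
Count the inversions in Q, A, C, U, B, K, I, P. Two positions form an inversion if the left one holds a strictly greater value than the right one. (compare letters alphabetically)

12

Sweep left to right; for each value list the smaller values that follow it:
Q: 6
A: 0
C: 1
U: 4
B: 0
K: 1
I: 0
P: 0
Sum: 6 + 0 + 1 + 4 + 0 + 1 + 0 + 0 = 12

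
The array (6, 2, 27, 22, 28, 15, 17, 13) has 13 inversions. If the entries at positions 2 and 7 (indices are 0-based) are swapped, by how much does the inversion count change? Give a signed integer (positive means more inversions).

-7

Positions 2 and 7 hold 27 and 13; after swapping, the array is [6, 2, 13, 22, 28, 15, 17, 27].
Sweep left to right; for each value list the smaller values that follow it:
6: 1
2: 0
13: 0
22: 2
28: 3
15: 0
17: 0
27: 0
Sum: 1 + 0 + 0 + 2 + 3 + 0 + 0 + 0 = 6
Change: 6 − 13 = -7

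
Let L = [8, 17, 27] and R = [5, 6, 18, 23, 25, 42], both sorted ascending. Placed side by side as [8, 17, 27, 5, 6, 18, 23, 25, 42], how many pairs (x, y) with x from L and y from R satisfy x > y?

9

Count, for every r in R, how many entries of L exceed r:
r = 5: 8, 17, 27 → 3
r = 6: 8, 17, 27 → 3
r = 18: 27 → 1
r = 23: 27 → 1
r = 25: 27 → 1
r = 42: none → 0
Cross-inversions: 3 + 3 + 1 + 1 + 1 + 0 = 9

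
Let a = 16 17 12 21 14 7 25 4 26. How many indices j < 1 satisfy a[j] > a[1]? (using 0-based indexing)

0

The element at index 1 is 17.
Elements before it: 16
None of them are larger than 17.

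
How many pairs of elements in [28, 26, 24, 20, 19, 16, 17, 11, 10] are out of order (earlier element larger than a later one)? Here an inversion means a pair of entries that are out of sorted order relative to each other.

35

Element-by-element contributions:
28: 8
26: 7
24: 6
20: 5
19: 4
16: 2
17: 2
11: 1
10: 0
Sum: 8 + 7 + 6 + 5 + 4 + 2 + 2 + 1 + 0 = 35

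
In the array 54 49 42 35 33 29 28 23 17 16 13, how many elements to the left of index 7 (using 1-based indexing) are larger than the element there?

6

The element at index 7 is 28.
Elements before it: 54, 49, 42, 35, 33, 29
Those larger than 28: 54, 49, 42, 35, 33, 29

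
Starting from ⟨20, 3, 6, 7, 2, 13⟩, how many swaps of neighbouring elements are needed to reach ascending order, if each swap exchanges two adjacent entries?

8

The minimum number of adjacent swaps to sort an array equals its inversion count, since every such swap removes exactly one inversion.
Count inversions — for each element, later elements that are smaller:
20: 3, 6, 7, 2, 13 → 5
3: 2 → 1
6: 2 → 1
7: 2 → 1
2: none → 0
13: none → 0
Total inversions: 5 + 1 + 1 + 1 + 0 + 0 = 8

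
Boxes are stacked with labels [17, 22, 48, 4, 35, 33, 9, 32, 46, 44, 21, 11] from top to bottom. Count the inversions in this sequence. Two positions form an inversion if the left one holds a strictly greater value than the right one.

33 inversions

For each element, count later entries that are smaller:
17: 3
22: 4
48: 9
4: 0
35: 5
33: 4
9: 0
32: 2
46: 3
44: 2
21: 1
11: 0
Sum: 3 + 4 + 9 + 0 + 5 + 4 + 0 + 2 + 3 + 2 + 1 + 0 = 33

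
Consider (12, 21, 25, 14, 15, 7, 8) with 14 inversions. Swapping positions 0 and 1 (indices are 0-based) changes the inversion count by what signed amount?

+1

Positions 0 and 1 hold 12 and 21; after swapping, the array is [21, 12, 25, 14, 15, 7, 8].
Element-by-element contributions:
21 → 12, 14, 15, 7, 8 → 5
12 → 7, 8 → 2
25 → 14, 15, 7, 8 → 4
14 → 7, 8 → 2
15 → 7, 8 → 2
7 → none → 0
8 → none → 0
Sum: 5 + 2 + 4 + 2 + 2 + 0 + 0 = 15
Change: 15 − 14 = +1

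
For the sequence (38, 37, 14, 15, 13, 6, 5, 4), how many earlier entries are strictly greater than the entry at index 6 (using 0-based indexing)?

6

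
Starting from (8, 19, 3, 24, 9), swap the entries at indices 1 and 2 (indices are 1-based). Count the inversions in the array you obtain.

Positions 1 and 2 hold 8 and 19; after swapping, the array is [19, 8, 3, 24, 9].
Count, for each position, how many later elements it exceeds:
19 → 8, 3, 9 → 3
8 → 3 → 1
3 → none → 0
24 → 9 → 1
9 → none → 0
Sum: 3 + 1 + 0 + 1 + 0 = 5

There are 5 inversions.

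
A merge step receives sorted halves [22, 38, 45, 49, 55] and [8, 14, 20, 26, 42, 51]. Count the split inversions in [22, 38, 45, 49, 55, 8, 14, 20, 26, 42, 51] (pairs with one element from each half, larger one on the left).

Take each right-half value and tally the left-half values above it:
r = 8: 22, 38, 45, 49, 55 → 5
r = 14: 22, 38, 45, 49, 55 → 5
r = 20: 22, 38, 45, 49, 55 → 5
r = 26: 38, 45, 49, 55 → 4
r = 42: 45, 49, 55 → 3
r = 51: 55 → 1
Cross-inversions: 5 + 5 + 5 + 4 + 3 + 1 = 23

23 split inversions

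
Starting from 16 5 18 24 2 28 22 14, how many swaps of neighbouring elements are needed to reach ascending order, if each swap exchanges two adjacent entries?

12

The minimum number of adjacent swaps to sort an array equals its inversion count, since every such swap removes exactly one inversion.
Count inversions — for each element, later elements that are smaller:
16: 5, 2, 14 → 3
5: 2 → 1
18: 2, 14 → 2
24: 2, 22, 14 → 3
2: none → 0
28: 22, 14 → 2
22: 14 → 1
14: none → 0
Total inversions: 3 + 1 + 2 + 3 + 0 + 2 + 1 + 0 = 12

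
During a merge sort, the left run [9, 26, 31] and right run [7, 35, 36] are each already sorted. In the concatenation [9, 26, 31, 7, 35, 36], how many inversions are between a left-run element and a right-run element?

For each element r of the right run, count left-run elements greater than r:
r = 7: 9, 26, 31 → 3
r = 35: none → 0
r = 36: none → 0
Cross-inversions: 3 + 0 + 0 = 3

3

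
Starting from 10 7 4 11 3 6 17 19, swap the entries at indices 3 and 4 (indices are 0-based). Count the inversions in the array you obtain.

Positions 3 and 4 hold 11 and 3; after swapping, the array is [10, 7, 4, 3, 11, 6, 17, 19].
Count, for each position, how many later elements it exceeds:
10 → 7, 4, 3, 6 → 4
7 → 4, 3, 6 → 3
4 → 3 → 1
3 → none → 0
11 → 6 → 1
6 → none → 0
17 → none → 0
19 → none → 0
Sum: 4 + 3 + 1 + 0 + 1 + 0 + 0 + 0 = 9

9 inversions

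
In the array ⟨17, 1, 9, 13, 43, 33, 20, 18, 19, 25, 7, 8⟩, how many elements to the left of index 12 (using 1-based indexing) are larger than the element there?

9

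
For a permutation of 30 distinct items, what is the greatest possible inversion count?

435 inversions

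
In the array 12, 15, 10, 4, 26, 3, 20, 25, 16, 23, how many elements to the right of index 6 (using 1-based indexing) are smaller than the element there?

The element at index 6 is 3.
Elements after it: 20, 25, 16, 23
None of them are smaller than 3.

0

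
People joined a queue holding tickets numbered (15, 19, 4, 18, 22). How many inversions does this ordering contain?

3 inversions

Inversion pairs (indices are 0-based):
(0,2): 15 > 4
(1,2): 19 > 4
(1,3): 19 > 18
That's 3 pairs.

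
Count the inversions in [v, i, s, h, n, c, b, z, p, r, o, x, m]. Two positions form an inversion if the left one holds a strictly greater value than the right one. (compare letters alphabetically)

38

For each element, count later entries that are smaller:
v → i, s, h, n, c, b, p, r, o, m → 10
i → h, c, b → 3
s → h, n, c, b, p, r, o, m → 8
h → c, b → 2
n → c, b, m → 3
c → b → 1
b → none → 0
z → p, r, o, x, m → 5
p → o, m → 2
r → o, m → 2
o → m → 1
x → m → 1
m → none → 0
Sum: 10 + 3 + 8 + 2 + 3 + 1 + 0 + 5 + 2 + 2 + 1 + 1 + 0 = 38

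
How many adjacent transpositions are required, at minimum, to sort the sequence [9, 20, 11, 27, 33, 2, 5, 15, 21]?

16 adjacent swaps

Each adjacent swap fixes exactly one inversion, so the minimum swap count equals the number of inversions.
Count inversions — for each element, later elements that are smaller:
9: 2, 5 → 2
20: 11, 2, 5, 15 → 4
11: 2, 5 → 2
27: 2, 5, 15, 21 → 4
33: 2, 5, 15, 21 → 4
2: none → 0
5: none → 0
15: none → 0
21: none → 0
Total inversions: 2 + 4 + 2 + 4 + 4 + 0 + 0 + 0 + 0 = 16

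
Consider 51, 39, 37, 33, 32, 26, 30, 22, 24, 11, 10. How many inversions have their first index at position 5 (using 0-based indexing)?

4

The element at index 5 is 26.
Elements after it: 30, 22, 24, 11, 10
Those smaller than 26: 22, 24, 11, 10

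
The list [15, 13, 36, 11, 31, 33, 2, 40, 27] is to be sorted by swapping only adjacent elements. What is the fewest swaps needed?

16 swaps

The minimum number of adjacent swaps to sort an array equals its inversion count, since every such swap removes exactly one inversion.
Count inversions — for each element, later elements that are smaller:
15: 13, 11, 2 → 3
13: 11, 2 → 2
36: 11, 31, 33, 2, 27 → 5
11: 2 → 1
31: 2, 27 → 2
33: 2, 27 → 2
2: none → 0
40: 27 → 1
27: none → 0
Total inversions: 3 + 2 + 5 + 1 + 2 + 2 + 0 + 1 + 0 = 16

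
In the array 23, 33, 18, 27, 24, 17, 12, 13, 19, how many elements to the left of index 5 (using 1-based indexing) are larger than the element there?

2

The element at index 5 is 24.
Elements before it: 23, 33, 18, 27
Those larger than 24: 33, 27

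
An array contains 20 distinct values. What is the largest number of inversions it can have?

190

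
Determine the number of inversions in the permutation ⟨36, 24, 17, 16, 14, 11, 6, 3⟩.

28

For each element, count later entries that are smaller:
36: 7
24: 6
17: 5
16: 4
14: 3
11: 2
6: 1
3: 0
Sum: 7 + 6 + 5 + 4 + 3 + 2 + 1 + 0 = 28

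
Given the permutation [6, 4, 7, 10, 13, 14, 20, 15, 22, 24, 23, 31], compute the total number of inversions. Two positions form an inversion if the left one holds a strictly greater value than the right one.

Inversions: 3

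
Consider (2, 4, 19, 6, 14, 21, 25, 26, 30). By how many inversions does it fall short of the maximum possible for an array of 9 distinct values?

34

Maximum inversions for 9 distinct elements is C(9, 2) = 9·8/2 = 36.
Current inversions — for each element, count later smaller elements:
2: 0
4: 0
19: 2
6: 0
14: 0
21: 0
25: 0
26: 0
30: 0
Current total: 0 + 0 + 2 + 0 + 0 + 0 + 0 + 0 + 0 = 2
Shortfall: 36 − 2 = 34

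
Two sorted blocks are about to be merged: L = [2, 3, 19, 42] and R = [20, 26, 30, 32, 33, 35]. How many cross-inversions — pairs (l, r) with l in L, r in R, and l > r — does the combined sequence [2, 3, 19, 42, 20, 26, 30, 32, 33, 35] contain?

Take each right-half value and tally the left-half values above it:
r = 20: 42 → 1
r = 26: 42 → 1
r = 30: 42 → 1
r = 32: 42 → 1
r = 33: 42 → 1
r = 35: 42 → 1
Cross-inversions: 1 + 1 + 1 + 1 + 1 + 1 = 6

6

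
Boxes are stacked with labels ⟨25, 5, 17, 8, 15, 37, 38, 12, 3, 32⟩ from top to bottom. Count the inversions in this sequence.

21 inversions

For each element, count later entries that are smaller:
25 → 5, 17, 8, 15, 12, 3 → 6
5 → 3 → 1
17 → 8, 15, 12, 3 → 4
8 → 3 → 1
15 → 12, 3 → 2
37 → 12, 3, 32 → 3
38 → 12, 3, 32 → 3
12 → 3 → 1
3 → none → 0
32 → none → 0
Sum: 6 + 1 + 4 + 1 + 2 + 3 + 3 + 1 + 0 + 0 = 21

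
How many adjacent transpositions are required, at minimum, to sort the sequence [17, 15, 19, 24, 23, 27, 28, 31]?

Swaps: 2

Each adjacent swap fixes exactly one inversion, so the minimum swap count equals the number of inversions.
Count inversions — for each element, later elements that are smaller:
17: 15 → 1
15: none → 0
19: none → 0
24: 23 → 1
23: none → 0
27: none → 0
28: none → 0
31: none → 0
Total inversions: 1 + 0 + 0 + 1 + 0 + 0 + 0 + 0 = 2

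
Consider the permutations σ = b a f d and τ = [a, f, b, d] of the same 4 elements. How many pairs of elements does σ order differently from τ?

Assign each item its position (1..4) in the first ordering, then rewrite the second ordering as that position sequence:
positions: b→1, a→2, f→3, d→4
second ordering as positions: [2, 3, 1, 4]
Discordant pairs = inversions in this position sequence.
2: 1 → 1
3: 1 → 1
1: 0
4: 0
Total: 1 + 1 + 0 + 0 = 2

2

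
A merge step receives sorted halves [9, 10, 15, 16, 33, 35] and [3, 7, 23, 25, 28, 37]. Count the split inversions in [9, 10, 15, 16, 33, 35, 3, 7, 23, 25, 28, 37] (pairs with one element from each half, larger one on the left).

18

For each element r of the right run, count left-run elements greater than r:
r = 3: 9, 10, 15, 16, 33, 35 → 6
r = 7: 9, 10, 15, 16, 33, 35 → 6
r = 23: 33, 35 → 2
r = 25: 33, 35 → 2
r = 28: 33, 35 → 2
r = 37: none → 0
Cross-inversions: 6 + 6 + 2 + 2 + 2 + 0 = 18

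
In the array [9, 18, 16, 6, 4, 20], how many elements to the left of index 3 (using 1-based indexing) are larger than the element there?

1

The element at index 3 is 16.
Elements before it: 9, 18
Those larger than 16: 18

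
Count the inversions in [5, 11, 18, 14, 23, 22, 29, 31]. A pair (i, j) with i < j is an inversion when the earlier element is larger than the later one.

Count, for each position, how many later elements it exceeds:
5 → none → 0
11 → none → 0
18 → 14 → 1
14 → none → 0
23 → 22 → 1
22 → none → 0
29 → none → 0
31 → none → 0
Sum: 0 + 0 + 1 + 0 + 1 + 0 + 0 + 0 = 2

2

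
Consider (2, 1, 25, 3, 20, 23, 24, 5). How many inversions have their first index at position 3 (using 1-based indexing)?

The element at index 3 is 25.
Elements after it: 3, 20, 23, 24, 5
Those smaller than 25: 3, 20, 23, 24, 5

5 such elements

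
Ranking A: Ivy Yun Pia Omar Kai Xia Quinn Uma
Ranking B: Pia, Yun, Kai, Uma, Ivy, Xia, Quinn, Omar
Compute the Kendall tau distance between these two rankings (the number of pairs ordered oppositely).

11

Assign each item its position (1..8) in the first ordering, then rewrite the second ordering as that position sequence:
positions: Ivy→1, Yun→2, Pia→3, Omar→4, Kai→5, Xia→6, Quinn→7, Uma→8
second ordering as positions: [3, 2, 5, 8, 1, 6, 7, 4]
Discordant pairs = inversions in this position sequence.
3: 2, 1 → 2
2: 1 → 1
5: 1, 4 → 2
8: 1, 6, 7, 4 → 4
1: 0
6: 4 → 1
7: 4 → 1
4: 0
Total: 2 + 1 + 2 + 4 + 0 + 1 + 1 + 0 = 11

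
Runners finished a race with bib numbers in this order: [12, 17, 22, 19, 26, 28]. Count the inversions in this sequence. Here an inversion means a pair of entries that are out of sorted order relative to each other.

Inversion pairs (indices are 0-based):
(2,3): 22 > 19
That's 1 pair.

1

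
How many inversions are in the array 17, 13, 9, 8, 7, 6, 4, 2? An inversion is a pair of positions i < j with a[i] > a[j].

28

Count, for each position, how many later elements it exceeds:
17: 7
13: 6
9: 5
8: 4
7: 3
6: 2
4: 1
2: 0
Sum: 7 + 6 + 5 + 4 + 3 + 2 + 1 + 0 = 28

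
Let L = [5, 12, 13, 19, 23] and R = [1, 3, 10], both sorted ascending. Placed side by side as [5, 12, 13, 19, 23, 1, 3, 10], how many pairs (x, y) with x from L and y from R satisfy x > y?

14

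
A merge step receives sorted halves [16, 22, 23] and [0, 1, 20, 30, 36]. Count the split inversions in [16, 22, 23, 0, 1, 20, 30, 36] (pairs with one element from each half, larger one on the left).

8

Count, for every r in R, how many entries of L exceed r:
r = 0: 16, 22, 23 → 3
r = 1: 16, 22, 23 → 3
r = 20: 22, 23 → 2
r = 30: none → 0
r = 36: none → 0
Cross-inversions: 3 + 3 + 2 + 0 + 0 = 8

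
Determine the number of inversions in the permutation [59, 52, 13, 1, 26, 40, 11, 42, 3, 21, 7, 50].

39 inversions

For each element, count later entries that are smaller:
59 → 52, 13, 1, 26, 40, 11, 42, 3, 21, 7, 50 → 11
52 → 13, 1, 26, 40, 11, 42, 3, 21, 7, 50 → 10
13 → 1, 11, 3, 7 → 4
1 → none → 0
26 → 11, 3, 21, 7 → 4
40 → 11, 3, 21, 7 → 4
11 → 3, 7 → 2
42 → 3, 21, 7 → 3
3 → none → 0
21 → 7 → 1
7 → none → 0
50 → none → 0
Sum: 11 + 10 + 4 + 0 + 4 + 4 + 2 + 3 + 0 + 1 + 0 + 0 = 39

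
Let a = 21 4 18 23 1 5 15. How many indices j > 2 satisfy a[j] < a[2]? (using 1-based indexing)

1 such element

The element at index 2 is 4.
Elements after it: 18, 23, 1, 5, 15
Those smaller than 4: 1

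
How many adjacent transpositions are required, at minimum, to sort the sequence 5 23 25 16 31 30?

3

Each adjacent swap fixes exactly one inversion, so the minimum swap count equals the number of inversions.
Count inversions — for each element, later elements that are smaller:
5: none → 0
23: 16 → 1
25: 16 → 1
16: none → 0
31: 30 → 1
30: none → 0
Total inversions: 0 + 1 + 1 + 0 + 1 + 0 = 3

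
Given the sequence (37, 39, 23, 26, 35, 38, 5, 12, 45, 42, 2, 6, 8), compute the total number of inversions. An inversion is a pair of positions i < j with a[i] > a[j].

Sweep left to right; for each value list the smaller values that follow it:
37: 8
39: 9
23: 5
26: 5
35: 5
38: 5
5: 1
12: 3
45: 4
42: 3
2: 0
6: 0
8: 0
Sum: 8 + 9 + 5 + 5 + 5 + 5 + 1 + 3 + 4 + 3 + 0 + 0 + 0 = 48

48 inversions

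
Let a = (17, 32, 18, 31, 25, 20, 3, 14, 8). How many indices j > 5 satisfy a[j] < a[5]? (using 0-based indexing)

3 such elements

The element at index 5 is 20.
Elements after it: 3, 14, 8
Those smaller than 20: 3, 14, 8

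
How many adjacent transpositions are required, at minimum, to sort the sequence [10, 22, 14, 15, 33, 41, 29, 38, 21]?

Each adjacent swap fixes exactly one inversion, so the minimum swap count equals the number of inversions.
Count inversions — for each element, later elements that are smaller:
10: none → 0
22: 14, 15, 21 → 3
14: none → 0
15: none → 0
33: 29, 21 → 2
41: 29, 38, 21 → 3
29: 21 → 1
38: 21 → 1
21: none → 0
Total inversions: 0 + 3 + 0 + 0 + 2 + 3 + 1 + 1 + 0 = 10

There are 10 swaps.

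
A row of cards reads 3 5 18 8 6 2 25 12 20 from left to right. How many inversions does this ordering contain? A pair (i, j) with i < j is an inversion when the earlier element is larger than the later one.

Out-of-order pairs: 11

Count, for each position, how many later elements it exceeds:
3: 1
5: 1
18: 4
8: 2
6: 1
2: 0
25: 2
12: 0
20: 0
Sum: 1 + 1 + 4 + 2 + 1 + 0 + 2 + 0 + 0 = 11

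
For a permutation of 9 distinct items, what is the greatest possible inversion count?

The maximum occurs when the array is in strictly decreasing order: every one of the C(9, 2) pairs is inverted.
C(9, 2) = 9·8/2 = 36

36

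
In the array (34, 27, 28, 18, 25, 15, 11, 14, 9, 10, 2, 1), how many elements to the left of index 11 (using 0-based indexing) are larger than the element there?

11

The element at index 11 is 1.
Elements before it: 34, 27, 28, 18, 25, 15, 11, 14, 9, 10, 2
Those larger than 1: 34, 27, 28, 18, 25, 15, 11, 14, 9, 10, 2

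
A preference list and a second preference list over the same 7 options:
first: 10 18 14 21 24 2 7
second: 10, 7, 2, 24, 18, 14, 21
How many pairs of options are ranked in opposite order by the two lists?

Assign each item its position (1..7) in the first ordering, then rewrite the second ordering as that position sequence:
positions: 10→1, 18→2, 14→3, 21→4, 24→5, 2→6, 7→7
second ordering as positions: [1, 7, 6, 5, 2, 3, 4]
Discordant pairs = inversions in this position sequence.
1: 0
7: 6, 5, 2, 3, 4 → 5
6: 5, 2, 3, 4 → 4
5: 2, 3, 4 → 3
2: 0
3: 0
4: 0
Total: 0 + 5 + 4 + 3 + 0 + 0 + 0 = 12

12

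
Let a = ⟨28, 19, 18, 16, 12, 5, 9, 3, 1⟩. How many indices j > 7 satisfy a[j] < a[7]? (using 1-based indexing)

The element at index 7 is 9.
Elements after it: 3, 1
Those smaller than 9: 3, 1

2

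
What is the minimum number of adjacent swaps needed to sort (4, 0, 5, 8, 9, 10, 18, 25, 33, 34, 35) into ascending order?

1 adjacent swap

The minimum number of adjacent swaps to sort an array equals its inversion count, since every such swap removes exactly one inversion.
Count inversions — for each element, later elements that are smaller:
4: 0 → 1
0: none → 0
5: none → 0
8: none → 0
9: none → 0
10: none → 0
18: none → 0
25: none → 0
33: none → 0
34: none → 0
35: none → 0
Total inversions: 1 + 0 + 0 + 0 + 0 + 0 + 0 + 0 + 0 + 0 + 0 = 1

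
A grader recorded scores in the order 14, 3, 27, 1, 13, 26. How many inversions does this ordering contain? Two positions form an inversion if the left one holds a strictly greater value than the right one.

Out-of-order index pairs (1-indexed):
(1,2): 14 > 3
(1,4): 14 > 1
(1,5): 14 > 13
(2,4): 3 > 1
(3,4): 27 > 1
(3,5): 27 > 13
(3,6): 27 > 26
That's 7 pairs.

There are 7 inversions.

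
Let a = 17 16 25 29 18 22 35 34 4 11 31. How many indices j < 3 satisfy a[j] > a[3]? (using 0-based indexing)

0 such elements

The element at index 3 is 29.
Elements before it: 17, 16, 25
None of them are larger than 29.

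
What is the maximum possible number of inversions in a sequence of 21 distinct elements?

210

A reversed (strictly descending) arrangement makes every pair an inversion, giving C(21, 2) inversions.
C(21, 2) = 21·20/2 = 210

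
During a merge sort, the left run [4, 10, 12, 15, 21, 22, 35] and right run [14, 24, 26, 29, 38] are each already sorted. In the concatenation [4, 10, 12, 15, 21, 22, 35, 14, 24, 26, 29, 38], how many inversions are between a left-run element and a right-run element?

For each element r of the right run, count left-run elements greater than r:
r = 14: 15, 21, 22, 35 → 4
r = 24: 35 → 1
r = 26: 35 → 1
r = 29: 35 → 1
r = 38: none → 0
Cross-inversions: 4 + 1 + 1 + 1 + 0 = 7

7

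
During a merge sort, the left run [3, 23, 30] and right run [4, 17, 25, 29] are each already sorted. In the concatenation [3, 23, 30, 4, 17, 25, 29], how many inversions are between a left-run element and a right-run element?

Take each right-half value and tally the left-half values above it:
r = 4: 23, 30 → 2
r = 17: 23, 30 → 2
r = 25: 30 → 1
r = 29: 30 → 1
Cross-inversions: 2 + 2 + 1 + 1 = 6

6 cross-inversions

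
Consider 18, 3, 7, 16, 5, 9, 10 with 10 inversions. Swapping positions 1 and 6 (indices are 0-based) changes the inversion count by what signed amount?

+7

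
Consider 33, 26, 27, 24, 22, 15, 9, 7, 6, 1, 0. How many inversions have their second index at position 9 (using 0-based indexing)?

The element at index 9 is 1.
Elements before it: 33, 26, 27, 24, 22, 15, 9, 7, 6
Those larger than 1: 33, 26, 27, 24, 22, 15, 9, 7, 6

9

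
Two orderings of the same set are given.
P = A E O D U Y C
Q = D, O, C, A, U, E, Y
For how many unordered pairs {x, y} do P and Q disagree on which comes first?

10

Assign each item its position (1..7) in the first ordering, then rewrite the second ordering as that position sequence:
positions: A→1, E→2, O→3, D→4, U→5, Y→6, C→7
second ordering as positions: [4, 3, 7, 1, 5, 2, 6]
Discordant pairs = inversions in this position sequence.
4: 3, 1, 2 → 3
3: 1, 2 → 2
7: 1, 5, 2, 6 → 4
1: 0
5: 2 → 1
2: 0
6: 0
Total: 3 + 2 + 4 + 0 + 1 + 0 + 0 = 10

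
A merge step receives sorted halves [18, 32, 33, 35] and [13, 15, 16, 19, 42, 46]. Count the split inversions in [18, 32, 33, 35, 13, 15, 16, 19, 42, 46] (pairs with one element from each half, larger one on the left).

15

Take each right-half value and tally the left-half values above it:
r = 13: 18, 32, 33, 35 → 4
r = 15: 18, 32, 33, 35 → 4
r = 16: 18, 32, 33, 35 → 4
r = 19: 32, 33, 35 → 3
r = 42: none → 0
r = 46: none → 0
Cross-inversions: 4 + 4 + 4 + 3 + 0 + 0 = 15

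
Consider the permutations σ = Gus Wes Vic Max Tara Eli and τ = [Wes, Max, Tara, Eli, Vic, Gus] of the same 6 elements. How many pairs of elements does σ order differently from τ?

8 discordant pairs

Assign each item its position (1..6) in the first ordering, then rewrite the second ordering as that position sequence:
positions: Gus→1, Wes→2, Vic→3, Max→4, Tara→5, Eli→6
second ordering as positions: [2, 4, 5, 6, 3, 1]
Discordant pairs = inversions in this position sequence.
2: 1 → 1
4: 3, 1 → 2
5: 3, 1 → 2
6: 3, 1 → 2
3: 1 → 1
1: 0
Total: 1 + 2 + 2 + 2 + 1 + 0 = 8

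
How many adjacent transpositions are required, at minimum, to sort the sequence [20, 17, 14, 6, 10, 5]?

14 adjacent swaps

The minimum number of adjacent swaps to sort an array equals its inversion count, since every such swap removes exactly one inversion.
Count inversions — for each element, later elements that are smaller:
20: 17, 14, 6, 10, 5 → 5
17: 14, 6, 10, 5 → 4
14: 6, 10, 5 → 3
6: 5 → 1
10: 5 → 1
5: none → 0
Total inversions: 5 + 4 + 3 + 1 + 1 + 0 = 14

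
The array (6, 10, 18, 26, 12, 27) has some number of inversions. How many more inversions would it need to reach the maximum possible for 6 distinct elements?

Maximum inversions for 6 distinct elements is C(6, 2) = 6·5/2 = 15.
Current inversions — for each element, count later smaller elements:
6: 0
10: 0
18: 1
26: 1
12: 0
27: 0
Current total: 0 + 0 + 1 + 1 + 0 + 0 = 2
Shortfall: 15 − 2 = 13

13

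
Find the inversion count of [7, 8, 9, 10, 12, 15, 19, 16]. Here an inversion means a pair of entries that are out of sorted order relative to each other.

There is 1 inversion.

For each element, count later entries that are smaller:
7 → none → 0
8 → none → 0
9 → none → 0
10 → none → 0
12 → none → 0
15 → none → 0
19 → 16 → 1
16 → none → 0
Sum: 0 + 0 + 0 + 0 + 0 + 0 + 1 + 0 = 1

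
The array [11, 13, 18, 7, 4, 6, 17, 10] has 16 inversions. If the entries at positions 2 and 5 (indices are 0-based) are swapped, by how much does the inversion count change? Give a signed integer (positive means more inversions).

-3

Positions 2 and 5 hold 18 and 6; after swapping, the array is [11, 13, 6, 7, 4, 18, 17, 10].
For each element, count later entries that are smaller:
11 → 6, 7, 4, 10 → 4
13 → 6, 7, 4, 10 → 4
6 → 4 → 1
7 → 4 → 1
4 → none → 0
18 → 17, 10 → 2
17 → 10 → 1
10 → none → 0
Sum: 4 + 4 + 1 + 1 + 0 + 2 + 1 + 0 = 13
Change: 13 − 16 = -3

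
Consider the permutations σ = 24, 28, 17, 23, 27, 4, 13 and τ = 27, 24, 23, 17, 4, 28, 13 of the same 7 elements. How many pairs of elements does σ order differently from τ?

There are 8 discordant pairs.

Assign each item its position (1..7) in the first ordering, then rewrite the second ordering as that position sequence:
positions: 24→1, 28→2, 17→3, 23→4, 27→5, 4→6, 13→7
second ordering as positions: [5, 1, 4, 3, 6, 2, 7]
Discordant pairs = inversions in this position sequence.
5: 1, 4, 3, 2 → 4
1: 0
4: 3, 2 → 2
3: 2 → 1
6: 2 → 1
2: 0
7: 0
Total: 4 + 0 + 2 + 1 + 1 + 0 + 0 = 8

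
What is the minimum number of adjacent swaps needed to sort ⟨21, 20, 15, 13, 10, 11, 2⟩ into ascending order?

The minimum number of adjacent swaps to sort an array equals its inversion count, since every such swap removes exactly one inversion.
Count inversions — for each element, later elements that are smaller:
21: 20, 15, 13, 10, 11, 2 → 6
20: 15, 13, 10, 11, 2 → 5
15: 13, 10, 11, 2 → 4
13: 10, 11, 2 → 3
10: 2 → 1
11: 2 → 1
2: none → 0
Total inversions: 6 + 5 + 4 + 3 + 1 + 1 + 0 = 20

20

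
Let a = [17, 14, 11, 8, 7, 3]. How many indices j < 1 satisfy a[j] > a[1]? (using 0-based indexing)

1 such element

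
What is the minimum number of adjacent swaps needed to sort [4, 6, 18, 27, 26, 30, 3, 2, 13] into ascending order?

Swaps: 18

Each adjacent swap fixes exactly one inversion, so the minimum swap count equals the number of inversions.
Count inversions — for each element, later elements that are smaller:
4: 3, 2 → 2
6: 3, 2 → 2
18: 3, 2, 13 → 3
27: 26, 3, 2, 13 → 4
26: 3, 2, 13 → 3
30: 3, 2, 13 → 3
3: 2 → 1
2: none → 0
13: none → 0
Total inversions: 2 + 2 + 3 + 4 + 3 + 3 + 1 + 0 + 0 = 18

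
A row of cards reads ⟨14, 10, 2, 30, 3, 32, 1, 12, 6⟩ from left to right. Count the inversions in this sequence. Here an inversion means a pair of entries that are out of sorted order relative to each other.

For each element, count later entries that are smaller:
14 → 10, 2, 3, 1, 12, 6 → 6
10 → 2, 3, 1, 6 → 4
2 → 1 → 1
30 → 3, 1, 12, 6 → 4
3 → 1 → 1
32 → 1, 12, 6 → 3
1 → none → 0
12 → 6 → 1
6 → none → 0
Sum: 6 + 4 + 1 + 4 + 1 + 3 + 0 + 1 + 0 = 20

20 inversions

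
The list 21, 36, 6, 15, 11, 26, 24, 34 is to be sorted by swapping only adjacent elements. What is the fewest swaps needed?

The minimum number of adjacent swaps to sort an array equals its inversion count, since every such swap removes exactly one inversion.
Count inversions — for each element, later elements that are smaller:
21: 6, 15, 11 → 3
36: 6, 15, 11, 26, 24, 34 → 6
6: none → 0
15: 11 → 1
11: none → 0
26: 24 → 1
24: none → 0
34: none → 0
Total inversions: 3 + 6 + 0 + 1 + 0 + 1 + 0 + 0 = 11

11 swaps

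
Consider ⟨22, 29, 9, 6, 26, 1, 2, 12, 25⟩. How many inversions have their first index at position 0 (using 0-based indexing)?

5

The element at index 0 is 22.
Elements after it: 29, 9, 6, 26, 1, 2, 12, 25
Those smaller than 22: 9, 6, 1, 2, 12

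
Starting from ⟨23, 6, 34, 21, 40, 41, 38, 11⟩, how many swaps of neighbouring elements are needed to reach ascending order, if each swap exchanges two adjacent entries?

11

The minimum number of adjacent swaps to sort an array equals its inversion count, since every such swap removes exactly one inversion.
Count inversions — for each element, later elements that are smaller:
23: 6, 21, 11 → 3
6: none → 0
34: 21, 11 → 2
21: 11 → 1
40: 38, 11 → 2
41: 38, 11 → 2
38: 11 → 1
11: none → 0
Total inversions: 3 + 0 + 2 + 1 + 2 + 2 + 1 + 0 = 11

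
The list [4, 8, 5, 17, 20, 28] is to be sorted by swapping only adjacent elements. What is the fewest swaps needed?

1

The minimum number of adjacent swaps to sort an array equals its inversion count, since every such swap removes exactly one inversion.
Count inversions — for each element, later elements that are smaller:
4: none → 0
8: 5 → 1
5: none → 0
17: none → 0
20: none → 0
28: none → 0
Total inversions: 0 + 1 + 0 + 0 + 0 + 0 = 1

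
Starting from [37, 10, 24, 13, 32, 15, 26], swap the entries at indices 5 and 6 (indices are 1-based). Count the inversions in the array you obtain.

Positions 5 and 6 hold 32 and 15; after swapping, the array is [37, 10, 24, 13, 15, 32, 26].
Count, for each position, how many later elements it exceeds:
37: 6
10: 0
24: 2
13: 0
15: 0
32: 1
26: 0
Sum: 6 + 0 + 2 + 0 + 0 + 1 + 0 = 9

9 inversions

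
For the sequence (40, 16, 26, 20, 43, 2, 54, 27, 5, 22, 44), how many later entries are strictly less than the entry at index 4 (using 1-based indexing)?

The element at index 4 is 20.
Elements after it: 43, 2, 54, 27, 5, 22, 44
Those smaller than 20: 2, 5

2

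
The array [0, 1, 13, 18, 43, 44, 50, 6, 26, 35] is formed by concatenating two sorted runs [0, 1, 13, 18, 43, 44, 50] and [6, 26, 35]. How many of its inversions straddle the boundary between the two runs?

Take each right-half value and tally the left-half values above it:
r = 6: 13, 18, 43, 44, 50 → 5
r = 26: 43, 44, 50 → 3
r = 35: 43, 44, 50 → 3
Cross-inversions: 5 + 3 + 3 = 11

11 cross-inversions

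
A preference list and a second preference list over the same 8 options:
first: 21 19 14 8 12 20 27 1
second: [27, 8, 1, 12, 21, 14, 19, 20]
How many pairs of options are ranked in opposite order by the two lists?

Assign each item its position (1..8) in the first ordering, then rewrite the second ordering as that position sequence:
positions: 21→1, 19→2, 14→3, 8→4, 12→5, 20→6, 27→7, 1→8
second ordering as positions: [7, 4, 8, 5, 1, 3, 2, 6]
Discordant pairs = inversions in this position sequence.
7: 4, 5, 1, 3, 2, 6 → 6
4: 1, 3, 2 → 3
8: 5, 1, 3, 2, 6 → 5
5: 1, 3, 2 → 3
1: 0
3: 2 → 1
2: 0
6: 0
Total: 6 + 3 + 5 + 3 + 0 + 1 + 0 + 0 = 18

Pairs: 18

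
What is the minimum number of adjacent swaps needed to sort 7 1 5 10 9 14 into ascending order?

3 adjacent swaps

Minimum adjacent swaps = number of inversions (each swap of adjacent out-of-order elements removes one inversion and no swap can remove more).
Count inversions — for each element, later elements that are smaller:
7: 1, 5 → 2
1: none → 0
5: none → 0
10: 9 → 1
9: none → 0
14: none → 0
Total inversions: 2 + 0 + 0 + 1 + 0 + 0 = 3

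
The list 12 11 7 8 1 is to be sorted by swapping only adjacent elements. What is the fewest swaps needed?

There are 9 swaps.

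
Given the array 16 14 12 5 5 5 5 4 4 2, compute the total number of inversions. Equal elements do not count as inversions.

38 inversions

Sweep left to right; for each value list the smaller values that follow it:
16 → 14, 12, 5, 5, 5, 5, 4, 4, 2 → 9
14 → 12, 5, 5, 5, 5, 4, 4, 2 → 8
12 → 5, 5, 5, 5, 4, 4, 2 → 7
5 → 4, 4, 2 → 3
5 → 4, 4, 2 → 3
5 → 4, 4, 2 → 3
5 → 4, 4, 2 → 3
4 → 2 → 1
4 → 2 → 1
2 → none → 0
Sum: 9 + 8 + 7 + 3 + 3 + 3 + 3 + 1 + 1 + 0 = 38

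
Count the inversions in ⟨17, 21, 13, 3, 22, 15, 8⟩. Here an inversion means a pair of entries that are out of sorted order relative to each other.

13

Sweep left to right; for each value list the smaller values that follow it:
17 → 13, 3, 15, 8 → 4
21 → 13, 3, 15, 8 → 4
13 → 3, 8 → 2
3 → none → 0
22 → 15, 8 → 2
15 → 8 → 1
8 → none → 0
Sum: 4 + 4 + 2 + 0 + 2 + 1 + 0 = 13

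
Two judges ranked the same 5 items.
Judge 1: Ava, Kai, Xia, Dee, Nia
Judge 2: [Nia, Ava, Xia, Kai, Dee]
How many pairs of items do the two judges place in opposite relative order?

5 discordant pairs

Assign each item its position (1..5) in the first ordering, then rewrite the second ordering as that position sequence:
positions: Ava→1, Kai→2, Xia→3, Dee→4, Nia→5
second ordering as positions: [5, 1, 3, 2, 4]
Discordant pairs = inversions in this position sequence.
5: 1, 3, 2, 4 → 4
1: 0
3: 2 → 1
2: 0
4: 0
Total: 4 + 0 + 1 + 0 + 0 = 5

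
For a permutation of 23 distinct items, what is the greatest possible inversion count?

The maximum occurs when the array is in strictly decreasing order: every one of the C(23, 2) pairs is inverted.
C(23, 2) = 23·22/2 = 253

253 inversions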